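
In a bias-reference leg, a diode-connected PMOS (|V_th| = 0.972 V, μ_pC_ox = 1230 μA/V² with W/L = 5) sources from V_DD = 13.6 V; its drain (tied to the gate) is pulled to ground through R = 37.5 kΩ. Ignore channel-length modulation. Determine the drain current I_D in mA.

With gate tied to drain, V_SG = V_SD ≥ V_SG − |V_th|, so the device is in saturation.
k_p = μ_pC_ox · (W/L) = 6.15 mA/V².
KCL at the drain: ½ k_p (V_SG − |V_th|)² = (V_DD − V_SG)/R.
Let x = V_SG − 0.972. Then 115 x² + x − 12.63 = 0, giving x = 0.327 V (positive root), so V_SG = 1.3 V.
I_D = (V_DD − V_SG)/R = (13.6 − 1.3) / 37.5 = 0.328 mA.

I_D = 0.328 mA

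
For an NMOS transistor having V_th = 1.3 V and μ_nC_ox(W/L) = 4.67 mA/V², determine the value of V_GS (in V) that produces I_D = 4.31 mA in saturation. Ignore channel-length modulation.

In saturation I_D = ½ k_n (V_GS − V_th)², so V_GS − V_th = √(2 I_D / k_n) = √(2 × 4.31 / 4.67) = 1.36 V.
V_GS = 1.3 + 1.36 = 2.66 V.

V_GS = 2.66 V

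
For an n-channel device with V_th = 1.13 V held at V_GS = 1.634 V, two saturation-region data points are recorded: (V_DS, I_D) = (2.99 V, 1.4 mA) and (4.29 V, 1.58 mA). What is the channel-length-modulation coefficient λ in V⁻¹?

With V_GS fixed, I_D ∝ (1 + λ V_DS) in saturation, so I_D2/I_D1 = (1 + λ V_DS2)/(1 + λ V_DS1).
1.58/1.4 = 1.129 = (1 + 4.29 λ)/(1 + 2.99 λ).
Solving: λ (I_D1 V_DS2 − I_D2 V_DS1) = I_D2 − I_D1, so λ = (1.58 − 1.4) / (1.4 × 4.29 − 1.58 × 2.99) = 0.18 / 1.28 = 0.14 V⁻¹.

λ = 0.140 V⁻¹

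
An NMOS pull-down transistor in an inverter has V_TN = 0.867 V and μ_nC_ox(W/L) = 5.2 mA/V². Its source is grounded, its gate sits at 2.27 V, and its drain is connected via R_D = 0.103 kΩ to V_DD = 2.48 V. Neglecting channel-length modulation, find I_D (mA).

V_GS = V_G = 2.27 V, so V_ov = 2.27 − 0.867 = 1.4 V.
Assume saturation: I_D = ½ k_n V_ov² = 0.5 × 5.2 × 1.4² = 5.12 mA, giving V_DS = V_DD − I_D R_D = 2.48 − 5.12 × 0.103 = 1.95 V.
V_DS = 1.95 V ≥ V_ov = 1.4 V, confirming saturation.

I_D = 5.12 mA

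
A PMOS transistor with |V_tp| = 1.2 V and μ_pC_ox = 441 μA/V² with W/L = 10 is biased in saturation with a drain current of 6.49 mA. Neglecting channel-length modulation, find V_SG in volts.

V_SG = 2.92 V

k_p = μ_pC_ox · (W/L) = 4.41 mA/V².
In saturation I_D = ½ k_p (V_SG − |V_tp|)², so V_SG − |V_tp| = √(2 I_D / k_p) = √(2 × 6.49 / 4.41) = 1.72 V.
V_SG = 1.2 + 1.72 = 2.92 V.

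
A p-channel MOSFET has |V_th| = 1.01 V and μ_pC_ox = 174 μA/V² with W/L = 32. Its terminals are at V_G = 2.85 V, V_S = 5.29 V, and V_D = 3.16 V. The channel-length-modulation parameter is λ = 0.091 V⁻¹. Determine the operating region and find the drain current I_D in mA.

Saturation; I_D = 6.80 mA

V_SG = V_S − V_G = 5.29 − 2.85 = 2.44 V; V_SD = V_S − V_D = 5.29 − 3.16 = 2.13 V.
k_p = μ_pC_ox · (W/L) = 5.568 mA/V².
V_ov = V_SG − |V_th| = 2.44 − 1.01 = 1.43 V.
Since V_SD = 2.13 V ≥ V_ov = 1.43 V, the device is in saturation.
I_D = ½ k_p V_ov² (1 + λ V_SD) = 0.5 × 5.568 × 1.43² × (1 + 0.091 × 2.13) = 6.8 mA.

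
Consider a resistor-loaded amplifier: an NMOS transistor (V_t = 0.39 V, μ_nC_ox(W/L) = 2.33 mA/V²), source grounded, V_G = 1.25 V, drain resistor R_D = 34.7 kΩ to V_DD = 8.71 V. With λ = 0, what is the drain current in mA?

V_GS = V_G = 1.25 V, so V_ov = 1.25 − 0.39 = 0.86 V.
Assume saturation: I_D = ½ k_n V_ov² = 0.5 × 2.33 × 0.86² = 0.862 mA, giving V_DS = V_DD − I_D R_D = 8.71 − 0.862 × 34.7 = -21.2 V.
But -21.2 V < V_ov = 0.86 V, so the device is actually in triode.
In triode I_D = k_n[V_ov V_DS − ½ V_DS²] and I_D = (V_DD − V_DS)/R_D. Equating: 40.4 V_DS² − 70.53 V_DS + 8.71 = 0, giving V_DS = 0.134 V (the root below V_ov).
I_D = (8.71 − 0.134) / 34.7 = 0.247 mA.

I_D = 0.247 mA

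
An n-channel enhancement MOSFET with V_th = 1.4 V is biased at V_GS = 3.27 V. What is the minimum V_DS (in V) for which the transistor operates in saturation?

The boundary between triode and saturation is V_DS = V_GS − V_th = V_ov.
V_ov = 3.27 − 1.4 = 1.87 V.

V_DS,sat = 1.87 V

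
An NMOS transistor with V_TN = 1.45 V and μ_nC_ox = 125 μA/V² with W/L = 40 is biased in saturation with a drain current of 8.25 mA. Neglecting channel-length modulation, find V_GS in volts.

V_GS = 3.27 V

k_n = μ_nC_ox · (W/L) = 5 mA/V².
In saturation I_D = ½ k_n (V_GS − V_TN)², so V_GS − V_TN = √(2 I_D / k_n) = √(2 × 8.25 / 5) = 1.82 V.
V_GS = 1.45 + 1.82 = 3.27 V.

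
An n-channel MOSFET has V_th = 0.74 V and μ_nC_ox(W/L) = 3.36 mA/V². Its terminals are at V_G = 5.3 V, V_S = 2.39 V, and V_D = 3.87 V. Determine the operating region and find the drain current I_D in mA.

Triode; I_D = 7.11 mA

V_GS = V_G − V_S = 5.3 − 2.39 = 2.91 V; V_DS = V_D − V_S = 3.87 − 2.39 = 1.48 V.
V_ov = V_GS − V_th = 2.91 − 0.74 = 2.17 V.
Since V_DS = 1.48 V < V_ov = 2.17 V, the device is in the triode region.
I_D = k_n [V_ov · V_DS − ½ V_DS²] = 3.36 × [2.17 × 1.48 − 0.5 × 1.48²] = 7.11 mA.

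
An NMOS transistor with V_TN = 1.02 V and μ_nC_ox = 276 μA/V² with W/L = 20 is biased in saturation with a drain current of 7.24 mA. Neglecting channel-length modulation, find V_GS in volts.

V_GS = 2.64 V

k_n = μ_nC_ox · (W/L) = 5.52 mA/V².
In saturation I_D = ½ k_n (V_GS − V_TN)², so V_GS − V_TN = √(2 I_D / k_n) = √(2 × 7.24 / 5.52) = 1.62 V.
V_GS = 1.02 + 1.62 = 2.64 V.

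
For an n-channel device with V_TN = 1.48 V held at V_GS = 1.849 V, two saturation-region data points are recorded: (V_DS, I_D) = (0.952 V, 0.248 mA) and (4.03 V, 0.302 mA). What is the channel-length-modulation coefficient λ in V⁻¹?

λ = 0.0758 V⁻¹

With V_GS fixed, I_D ∝ (1 + λ V_DS) in saturation, so I_D2/I_D1 = (1 + λ V_DS2)/(1 + λ V_DS1).
0.302/0.248 = 1.218 = (1 + 4.03 λ)/(1 + 0.952 λ).
Solving: λ (I_D1 V_DS2 − I_D2 V_DS1) = I_D2 − I_D1, so λ = (0.302 − 0.248) / (0.248 × 4.03 − 0.302 × 0.952) = 0.054 / 0.712 = 0.0758 V⁻¹.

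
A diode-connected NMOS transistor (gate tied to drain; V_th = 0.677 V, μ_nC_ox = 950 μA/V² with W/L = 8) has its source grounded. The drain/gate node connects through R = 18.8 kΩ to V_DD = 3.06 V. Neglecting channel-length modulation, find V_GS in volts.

V_GS = 0.853 V

With gate tied to drain, V_GS = V_DS ≥ V_GS − V_th, so the device is in saturation.
k_n = μ_nC_ox · (W/L) = 7.6 mA/V².
KCL at the drain: ½ k_n (V_GS − V_th)² = (V_DD − V_GS)/R.
Let x = V_GS − 0.677. Then 71.4 x² + x − 2.383 = 0, giving x = 0.176 V (positive root), so V_GS = 0.853 V.
I_D = (V_DD − V_GS)/R = (3.06 − 0.853) / 18.8 = 0.117 mA.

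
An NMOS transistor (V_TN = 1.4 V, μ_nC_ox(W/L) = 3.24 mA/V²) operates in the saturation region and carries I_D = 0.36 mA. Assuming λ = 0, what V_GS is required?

In saturation I_D = ½ k_n (V_GS − V_TN)², so V_GS − V_TN = √(2 I_D / k_n) = √(2 × 0.36 / 3.24) = 0.471 V.
V_GS = 1.4 + 0.471 = 1.87 V.

V_GS = 1.87 V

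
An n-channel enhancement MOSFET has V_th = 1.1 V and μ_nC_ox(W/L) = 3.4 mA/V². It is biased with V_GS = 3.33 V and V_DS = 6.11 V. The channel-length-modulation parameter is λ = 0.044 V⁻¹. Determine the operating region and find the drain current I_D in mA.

V_ov = V_GS − V_th = 3.33 − 1.1 = 2.23 V.
Since V_DS = 6.11 V ≥ V_ov = 2.23 V, the device is in saturation.
I_D = ½ k_n V_ov² (1 + λ V_DS) = 0.5 × 3.4 × 2.23² × (1 + 0.044 × 6.11) = 10.7 mA.

Saturation; I_D = 10.7 mA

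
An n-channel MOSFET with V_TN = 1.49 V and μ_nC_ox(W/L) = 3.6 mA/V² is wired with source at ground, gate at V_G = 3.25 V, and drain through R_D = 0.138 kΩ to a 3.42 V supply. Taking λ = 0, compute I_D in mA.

I_D = 5.58 mA

V_GS = V_G = 3.25 V, so V_ov = 3.25 − 1.49 = 1.76 V.
Assume saturation: I_D = ½ k_n V_ov² = 0.5 × 3.6 × 1.76² = 5.58 mA, giving V_DS = V_DD − I_D R_D = 3.42 − 5.58 × 0.138 = 2.65 V.
V_DS = 2.65 V ≥ V_ov = 1.76 V, confirming saturation.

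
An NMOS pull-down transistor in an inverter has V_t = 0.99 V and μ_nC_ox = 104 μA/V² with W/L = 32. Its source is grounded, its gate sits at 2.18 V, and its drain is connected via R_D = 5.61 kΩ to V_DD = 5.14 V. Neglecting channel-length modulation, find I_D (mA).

I_D = 0.872 mA

V_GS = V_G = 2.18 V, so V_ov = 2.18 − 0.99 = 1.19 V.
k_n = μ_nC_ox · (W/L) = 3.328 mA/V².
Assume saturation: I_D = ½ k_n V_ov² = 0.5 × 3.328 × 1.19² = 2.36 mA, giving V_DS = V_DD − I_D R_D = 5.14 − 2.36 × 5.61 = -8.08 V.
But -8.08 V < V_ov = 1.19 V, so the device is actually in triode.
In triode I_D = k_n[V_ov V_DS − ½ V_DS²] and I_D = (V_DD − V_DS)/R_D. Equating: 9.34 V_DS² − 23.22 V_DS + 5.14 = 0, giving V_DS = 0.246 V (the root below V_ov).
I_D = (5.14 − 0.246) / 5.61 = 0.872 mA.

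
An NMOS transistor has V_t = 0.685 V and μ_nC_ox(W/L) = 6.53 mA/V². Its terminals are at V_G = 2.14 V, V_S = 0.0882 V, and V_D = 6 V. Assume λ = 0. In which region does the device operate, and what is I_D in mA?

Saturation; I_D = 6.10 mA

V_GS = V_G − V_S = 2.14 − 0.0882 = 2.05 V; V_DS = V_D − V_S = 6 − 0.0882 = 5.91 V.
V_ov = V_GS − V_t = 2.05 − 0.685 = 1.37 V.
Since V_DS = 5.91 V ≥ V_ov = 1.37 V, the device is in saturation.
I_D = ½ k_n V_ov² = 0.5 × 6.53 × 1.37² = 6.1 mA.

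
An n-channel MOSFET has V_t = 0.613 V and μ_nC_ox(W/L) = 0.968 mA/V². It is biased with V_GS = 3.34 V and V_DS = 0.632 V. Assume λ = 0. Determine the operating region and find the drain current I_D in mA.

V_ov = V_GS − V_t = 3.34 − 0.613 = 2.73 V.
Since V_DS = 0.632 V < V_ov = 2.73 V, the device is in the triode region.
I_D = k_n [V_ov · V_DS − ½ V_DS²] = 0.968 × [2.73 × 0.632 − 0.5 × 0.632²] = 1.47 mA.

Triode; I_D = 1.47 mA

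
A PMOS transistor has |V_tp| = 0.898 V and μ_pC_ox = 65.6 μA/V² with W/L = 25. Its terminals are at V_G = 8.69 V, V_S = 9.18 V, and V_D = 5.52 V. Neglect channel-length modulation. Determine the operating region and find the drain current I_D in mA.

Cutoff; I_D = 0 mA

V_SG = V_S − V_G = 9.18 − 8.69 = 0.49 V; V_SD = V_S − V_D = 9.18 − 5.52 = 3.66 V.
V_SG = 0.49 V < |V_tp| = 0.898 V, so the transistor is in cutoff.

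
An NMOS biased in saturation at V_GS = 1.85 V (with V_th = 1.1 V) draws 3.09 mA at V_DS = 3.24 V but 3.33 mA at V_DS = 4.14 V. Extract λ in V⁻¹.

With V_GS fixed, I_D ∝ (1 + λ V_DS) in saturation, so I_D2/I_D1 = (1 + λ V_DS2)/(1 + λ V_DS1).
3.33/3.09 = 1.078 = (1 + 4.14 λ)/(1 + 3.24 λ).
Solving: λ (I_D1 V_DS2 − I_D2 V_DS1) = I_D2 − I_D1, so λ = (3.33 − 3.09) / (3.09 × 4.14 − 3.33 × 3.24) = 0.24 / 2 = 0.12 V⁻¹.

λ = 0.120 V⁻¹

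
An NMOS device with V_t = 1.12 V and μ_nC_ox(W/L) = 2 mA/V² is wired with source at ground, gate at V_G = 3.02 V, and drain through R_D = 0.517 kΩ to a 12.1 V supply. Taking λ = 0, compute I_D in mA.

I_D = 3.61 mA

V_GS = V_G = 3.02 V, so V_ov = 3.02 − 1.12 = 1.9 V.
Assume saturation: I_D = ½ k_n V_ov² = 0.5 × 2 × 1.9² = 3.61 mA, giving V_DS = V_DD − I_D R_D = 12.1 − 3.61 × 0.517 = 10.2 V.
V_DS = 10.2 V ≥ V_ov = 1.9 V, confirming saturation.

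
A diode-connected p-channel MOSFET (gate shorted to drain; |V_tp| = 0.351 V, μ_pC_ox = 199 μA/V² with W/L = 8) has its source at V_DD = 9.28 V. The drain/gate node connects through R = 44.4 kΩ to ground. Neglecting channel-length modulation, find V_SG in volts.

V_SG = 0.840 V

With gate tied to drain, V_SG = V_SD ≥ V_SG − |V_tp|, so the device is in saturation.
k_p = μ_pC_ox · (W/L) = 1.592 mA/V².
KCL at the drain: ½ k_p (V_SG − |V_tp|)² = (V_DD − V_SG)/R.
Let x = V_SG − 0.351. Then 35.3 x² + x − 8.929 = 0, giving x = 0.489 V (positive root), so V_SG = 0.84 V.
I_D = (V_DD − V_SG)/R = (9.28 − 0.84) / 44.4 = 0.19 mA.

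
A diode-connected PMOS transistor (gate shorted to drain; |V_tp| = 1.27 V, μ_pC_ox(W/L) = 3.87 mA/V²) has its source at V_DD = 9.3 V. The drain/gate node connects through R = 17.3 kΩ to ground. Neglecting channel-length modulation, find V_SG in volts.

With gate tied to drain, V_SG = V_SD ≥ V_SG − |V_tp|, so the device is in saturation.
KCL at the drain: ½ k_p (V_SG − |V_tp|)² = (V_DD − V_SG)/R.
Let x = V_SG − 1.27. Then 33.5 x² + x − 8.03 = 0, giving x = 0.475 V (positive root), so V_SG = 1.75 V.
I_D = (V_DD − V_SG)/R = (9.3 − 1.75) / 17.3 = 0.437 mA.

V_SG = 1.75 V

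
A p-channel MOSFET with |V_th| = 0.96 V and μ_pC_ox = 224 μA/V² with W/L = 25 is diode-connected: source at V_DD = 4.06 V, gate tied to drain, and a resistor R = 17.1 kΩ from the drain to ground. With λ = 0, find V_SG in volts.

V_SG = 1.20 V

With gate tied to drain, V_SG = V_SD ≥ V_SG − |V_th|, so the device is in saturation.
k_p = μ_pC_ox · (W/L) = 5.6 mA/V².
KCL at the drain: ½ k_p (V_SG − |V_th|)² = (V_DD − V_SG)/R.
Let x = V_SG − 0.96. Then 47.9 x² + x − 3.1 = 0, giving x = 0.244 V (positive root), so V_SG = 1.2 V.
I_D = (V_DD − V_SG)/R = (4.06 − 1.2) / 17.1 = 0.167 mA.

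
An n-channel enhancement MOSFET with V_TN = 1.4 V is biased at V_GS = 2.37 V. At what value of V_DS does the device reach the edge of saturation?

The boundary between triode and saturation is V_DS = V_GS − V_TN = V_ov.
V_ov = 2.37 − 1.4 = 0.97 V.

V_DS,sat = 0.970 V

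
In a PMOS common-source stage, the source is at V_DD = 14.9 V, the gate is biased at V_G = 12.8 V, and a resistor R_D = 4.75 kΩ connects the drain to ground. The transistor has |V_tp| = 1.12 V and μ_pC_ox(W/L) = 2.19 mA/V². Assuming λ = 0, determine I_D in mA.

V_SG = V_DD − V_G = 14.9 − 12.8 = 2.1 V, so V_ov = 2.1 − 1.12 = 0.98 V.
Assume saturation: I_D = ½ k_p V_ov² = 0.5 × 2.19 × 0.98² = 1.05 mA, giving V_SD = V_DD − I_D R_D = 14.9 − 1.05 × 4.75 = 9.9 V.
V_SD = 9.9 V ≥ V_ov = 0.98 V, confirming saturation.

I_D = 1.05 mA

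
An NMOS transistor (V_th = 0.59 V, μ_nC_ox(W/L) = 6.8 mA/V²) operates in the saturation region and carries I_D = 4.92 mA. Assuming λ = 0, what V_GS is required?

V_GS = 1.79 V

In saturation I_D = ½ k_n (V_GS − V_th)², so V_GS − V_th = √(2 I_D / k_n) = √(2 × 4.92 / 6.8) = 1.2 V.
V_GS = 0.59 + 1.2 = 1.79 V.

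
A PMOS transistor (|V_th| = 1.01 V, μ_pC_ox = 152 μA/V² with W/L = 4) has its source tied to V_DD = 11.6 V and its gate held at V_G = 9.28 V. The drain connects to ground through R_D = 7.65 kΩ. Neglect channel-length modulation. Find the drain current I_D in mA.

V_SG = V_DD − V_G = 11.6 − 9.28 = 2.32 V, so V_ov = 2.32 − 1.01 = 1.31 V.
k_p = μ_pC_ox · (W/L) = 0.608 mA/V².
Assume saturation: I_D = ½ k_p V_ov² = 0.5 × 0.608 × 1.31² = 0.522 mA, giving V_SD = V_DD − I_D R_D = 11.6 − 0.522 × 7.65 = 7.61 V.
V_SD = 7.61 V ≥ V_ov = 1.31 V, confirming saturation.

I_D = 0.522 mA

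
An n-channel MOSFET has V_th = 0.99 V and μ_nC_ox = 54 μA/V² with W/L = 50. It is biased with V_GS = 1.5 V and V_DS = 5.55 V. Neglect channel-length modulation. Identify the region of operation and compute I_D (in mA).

Saturation; I_D = 0.351 mA

k_n = μ_nC_ox · (W/L) = 2.7 mA/V².
V_ov = V_GS − V_th = 1.5 − 0.99 = 0.51 V.
Since V_DS = 5.55 V ≥ V_ov = 0.51 V, the device is in saturation.
I_D = ½ k_n V_ov² = 0.5 × 2.7 × 0.51² = 0.351 mA.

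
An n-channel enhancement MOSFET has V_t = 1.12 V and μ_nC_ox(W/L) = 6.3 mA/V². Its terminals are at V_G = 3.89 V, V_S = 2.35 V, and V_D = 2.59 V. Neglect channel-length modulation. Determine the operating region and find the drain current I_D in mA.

Triode; I_D = 0.454 mA

V_GS = V_G − V_S = 3.89 − 2.35 = 1.54 V; V_DS = V_D − V_S = 2.59 − 2.35 = 0.24 V.
V_ov = V_GS − V_t = 1.54 − 1.12 = 0.42 V.
Since V_DS = 0.24 V < V_ov = 0.42 V, the device is in the triode region.
I_D = k_n [V_ov · V_DS − ½ V_DS²] = 6.3 × [0.42 × 0.24 − 0.5 × 0.24²] = 0.454 mA.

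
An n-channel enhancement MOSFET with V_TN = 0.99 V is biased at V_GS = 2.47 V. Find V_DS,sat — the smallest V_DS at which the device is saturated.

V_DS,sat = 1.48 V

The boundary between triode and saturation is V_DS = V_GS − V_TN = V_ov.
V_ov = 2.47 − 0.99 = 1.48 V.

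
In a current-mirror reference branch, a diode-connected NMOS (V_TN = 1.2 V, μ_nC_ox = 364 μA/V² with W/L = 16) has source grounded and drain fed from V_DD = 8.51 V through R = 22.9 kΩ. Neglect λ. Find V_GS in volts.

V_GS = 1.52 V

With gate tied to drain, V_GS = V_DS ≥ V_GS − V_TN, so the device is in saturation.
k_n = μ_nC_ox · (W/L) = 5.824 mA/V².
KCL at the drain: ½ k_n (V_GS − V_TN)² = (V_DD − V_GS)/R.
Let x = V_GS − 1.2. Then 66.7 x² + x − 7.31 = 0, giving x = 0.324 V (positive root), so V_GS = 1.52 V.
I_D = (V_DD − V_GS)/R = (8.51 − 1.52) / 22.9 = 0.305 mA.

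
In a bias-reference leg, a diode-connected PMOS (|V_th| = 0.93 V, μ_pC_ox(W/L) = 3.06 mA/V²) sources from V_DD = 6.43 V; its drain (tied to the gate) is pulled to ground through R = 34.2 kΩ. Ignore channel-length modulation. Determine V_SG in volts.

V_SG = 1.24 V

With gate tied to drain, V_SG = V_SD ≥ V_SG − |V_th|, so the device is in saturation.
KCL at the drain: ½ k_p (V_SG − |V_th|)² = (V_DD − V_SG)/R.
Let x = V_SG − 0.93. Then 52.3 x² + x − 5.5 = 0, giving x = 0.315 V (positive root), so V_SG = 1.24 V.
I_D = (V_DD − V_SG)/R = (6.43 − 1.24) / 34.2 = 0.152 mA.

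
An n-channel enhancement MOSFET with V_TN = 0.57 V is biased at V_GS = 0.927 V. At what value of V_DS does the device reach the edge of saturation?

The boundary between triode and saturation is V_DS = V_GS − V_TN = V_ov.
V_ov = 0.927 − 0.57 = 0.357 V.

V_DS,sat = 0.357 V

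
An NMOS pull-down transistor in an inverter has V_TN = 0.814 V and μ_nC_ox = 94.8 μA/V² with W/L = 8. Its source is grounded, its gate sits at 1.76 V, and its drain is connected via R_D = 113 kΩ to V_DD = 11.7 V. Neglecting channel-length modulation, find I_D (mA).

I_D = 0.102 mA

V_GS = V_G = 1.76 V, so V_ov = 1.76 − 0.814 = 0.946 V.
k_n = μ_nC_ox · (W/L) = 0.7584 mA/V².
Assume saturation: I_D = ½ k_n V_ov² = 0.5 × 0.7584 × 0.946² = 0.339 mA, giving V_DS = V_DD − I_D R_D = 11.7 − 0.339 × 113 = -26.6 V.
But -26.6 V < V_ov = 0.946 V, so the device is actually in triode.
In triode I_D = k_n[V_ov V_DS − ½ V_DS²] and I_D = (V_DD − V_DS)/R_D. Equating: 42.8 V_DS² − 82.07 V_DS + 11.7 = 0, giving V_DS = 0.155 V (the root below V_ov).
I_D = (11.7 − 0.155) / 113 = 0.102 mA.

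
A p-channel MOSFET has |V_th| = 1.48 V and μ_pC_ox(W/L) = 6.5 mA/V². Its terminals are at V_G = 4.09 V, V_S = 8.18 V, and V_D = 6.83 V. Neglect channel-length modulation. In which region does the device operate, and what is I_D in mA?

V_SG = V_S − V_G = 8.18 − 4.09 = 4.09 V; V_SD = V_S − V_D = 8.18 − 6.83 = 1.35 V.
V_ov = V_SG − |V_th| = 4.09 − 1.48 = 2.61 V.
Since V_SD = 1.35 V < V_ov = 2.61 V, the device is in the triode region.
I_D = k_p [V_ov · V_SD − ½ V_SD²] = 6.5 × [2.61 × 1.35 − 0.5 × 1.35²] = 17 mA.

Triode; I_D = 17.0 mA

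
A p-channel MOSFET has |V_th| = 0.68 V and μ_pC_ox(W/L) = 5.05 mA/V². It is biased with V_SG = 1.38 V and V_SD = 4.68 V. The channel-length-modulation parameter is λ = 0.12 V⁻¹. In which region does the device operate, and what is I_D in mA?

Saturation; I_D = 1.93 mA

V_ov = V_SG − |V_th| = 1.38 − 0.68 = 0.7 V.
Since V_SD = 4.68 V ≥ V_ov = 0.7 V, the device is in saturation.
I_D = ½ k_p V_ov² (1 + λ V_SD) = 0.5 × 5.05 × 0.7² × (1 + 0.12 × 4.68) = 1.93 mA.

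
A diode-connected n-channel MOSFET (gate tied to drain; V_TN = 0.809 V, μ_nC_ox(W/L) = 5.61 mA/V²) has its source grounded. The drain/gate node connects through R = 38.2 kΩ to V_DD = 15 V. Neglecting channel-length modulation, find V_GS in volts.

With gate tied to drain, V_GS = V_DS ≥ V_GS − V_TN, so the device is in saturation.
KCL at the drain: ½ k_n (V_GS − V_TN)² = (V_DD − V_GS)/R.
Let x = V_GS − 0.809. Then 107 x² + x − 14.19 = 0, giving x = 0.359 V (positive root), so V_GS = 1.17 V.
I_D = (V_DD − V_GS)/R = (15 − 1.17) / 38.2 = 0.362 mA.

V_GS = 1.17 V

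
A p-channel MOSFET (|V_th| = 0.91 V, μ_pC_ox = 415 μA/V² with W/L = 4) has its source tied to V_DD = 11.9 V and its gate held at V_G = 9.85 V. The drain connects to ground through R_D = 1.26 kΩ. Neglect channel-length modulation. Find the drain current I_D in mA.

V_SG = V_DD − V_G = 11.9 − 9.85 = 2.05 V, so V_ov = 2.05 − 0.91 = 1.14 V.
k_p = μ_pC_ox · (W/L) = 1.66 mA/V².
Assume saturation: I_D = ½ k_p V_ov² = 0.5 × 1.66 × 1.14² = 1.08 mA, giving V_SD = V_DD − I_D R_D = 11.9 − 1.08 × 1.26 = 10.5 V.
V_SD = 10.5 V ≥ V_ov = 1.14 V, confirming saturation.

I_D = 1.08 mA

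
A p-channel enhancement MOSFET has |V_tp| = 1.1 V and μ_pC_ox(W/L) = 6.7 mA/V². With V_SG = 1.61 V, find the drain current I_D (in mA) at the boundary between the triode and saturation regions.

I_D = 0.871 mA

At the boundary V_SD = V_ov = V_SG − |V_tp| = 1.61 − 1.1 = 0.51 V.
I_D = ½ k_p V_ov² = 0.5 × 6.7 × 0.51² = 0.871 mA.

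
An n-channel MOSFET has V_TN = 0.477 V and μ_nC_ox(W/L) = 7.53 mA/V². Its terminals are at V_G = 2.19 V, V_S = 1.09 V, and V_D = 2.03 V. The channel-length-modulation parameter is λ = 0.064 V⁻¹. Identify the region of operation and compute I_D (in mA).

V_GS = V_G − V_S = 2.19 − 1.09 = 1.1 V; V_DS = V_D − V_S = 2.03 − 1.09 = 0.94 V.
V_ov = V_GS − V_TN = 1.1 − 0.477 = 0.623 V.
Since V_DS = 0.94 V ≥ V_ov = 0.623 V, the device is in saturation.
I_D = ½ k_n V_ov² (1 + λ V_DS) = 0.5 × 7.53 × 0.623² × (1 + 0.064 × 0.94) = 1.55 mA.

Saturation; I_D = 1.55 mA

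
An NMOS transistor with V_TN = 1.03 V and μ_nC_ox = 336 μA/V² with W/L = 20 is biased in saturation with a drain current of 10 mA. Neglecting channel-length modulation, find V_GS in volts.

k_n = μ_nC_ox · (W/L) = 6.72 mA/V².
In saturation I_D = ½ k_n (V_GS − V_TN)², so V_GS − V_TN = √(2 I_D / k_n) = √(2 × 10 / 6.72) = 1.73 V.
V_GS = 1.03 + 1.73 = 2.76 V.

V_GS = 2.76 V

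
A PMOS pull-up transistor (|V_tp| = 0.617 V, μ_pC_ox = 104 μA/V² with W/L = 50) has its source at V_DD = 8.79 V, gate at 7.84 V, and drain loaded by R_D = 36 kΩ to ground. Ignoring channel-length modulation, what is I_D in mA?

V_SG = V_DD − V_G = 8.79 − 7.84 = 0.95 V, so V_ov = 0.95 − 0.617 = 0.333 V.
k_p = μ_pC_ox · (W/L) = 5.2 mA/V².
Assume saturation: I_D = ½ k_p V_ov² = 0.5 × 5.2 × 0.333² = 0.288 mA, giving V_SD = V_DD − I_D R_D = 8.79 − 0.288 × 36 = -1.59 V.
But -1.59 V < V_ov = 0.333 V, so the device is actually in triode.
In triode I_D = k_p[V_ov V_SD − ½ V_SD²] and I_D = (V_DD − V_SD)/R_D. Equating: 93.6 V_SD² − 63.34 V_SD + 8.79 = 0, giving V_SD = 0.195 V (the root below V_ov).
I_D = (8.79 − 0.195) / 36 = 0.239 mA.

I_D = 0.239 mA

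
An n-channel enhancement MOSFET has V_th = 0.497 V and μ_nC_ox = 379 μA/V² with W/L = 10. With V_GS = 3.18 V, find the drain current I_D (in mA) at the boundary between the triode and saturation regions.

At the boundary V_DS = V_ov = V_GS − V_th = 3.18 − 0.497 = 2.68 V.
k_n = μ_nC_ox · (W/L) = 3.79 mA/V².
I_D = ½ k_n V_ov² = 0.5 × 3.79 × 2.68² = 13.6 mA.

I_D = 13.6 mA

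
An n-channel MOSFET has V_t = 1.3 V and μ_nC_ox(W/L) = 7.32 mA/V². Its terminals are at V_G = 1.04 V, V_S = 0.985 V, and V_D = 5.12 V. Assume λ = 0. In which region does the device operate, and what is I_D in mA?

Cutoff; I_D = 0 mA

V_GS = V_G − V_S = 1.04 − 0.985 = 0.055 V; V_DS = V_D − V_S = 5.12 − 0.985 = 4.13 V.
V_GS = 0.055 V < V_t = 1.3 V, so the transistor is in cutoff.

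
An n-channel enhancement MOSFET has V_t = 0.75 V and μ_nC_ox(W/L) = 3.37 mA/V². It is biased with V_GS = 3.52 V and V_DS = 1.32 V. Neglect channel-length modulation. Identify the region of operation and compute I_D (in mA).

Triode; I_D = 9.39 mA

V_ov = V_GS − V_t = 3.52 − 0.75 = 2.77 V.
Since V_DS = 1.32 V < V_ov = 2.77 V, the device is in the triode region.
I_D = k_n [V_ov · V_DS − ½ V_DS²] = 3.37 × [2.77 × 1.32 − 0.5 × 1.32²] = 9.39 mA.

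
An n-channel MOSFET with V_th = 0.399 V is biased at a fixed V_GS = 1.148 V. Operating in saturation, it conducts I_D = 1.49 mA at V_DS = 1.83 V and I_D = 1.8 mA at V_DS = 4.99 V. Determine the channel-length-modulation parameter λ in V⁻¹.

λ = 0.0749 V⁻¹

With V_GS fixed, I_D ∝ (1 + λ V_DS) in saturation, so I_D2/I_D1 = (1 + λ V_DS2)/(1 + λ V_DS1).
1.8/1.49 = 1.208 = (1 + 4.99 λ)/(1 + 1.83 λ).
Solving: λ (I_D1 V_DS2 − I_D2 V_DS1) = I_D2 − I_D1, so λ = (1.8 − 1.49) / (1.49 × 4.99 − 1.8 × 1.83) = 0.31 / 4.14 = 0.0749 V⁻¹.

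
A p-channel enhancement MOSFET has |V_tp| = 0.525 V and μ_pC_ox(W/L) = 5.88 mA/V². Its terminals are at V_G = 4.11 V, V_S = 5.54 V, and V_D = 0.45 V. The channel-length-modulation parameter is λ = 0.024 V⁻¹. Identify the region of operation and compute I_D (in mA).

Saturation; I_D = 2.70 mA

V_SG = V_S − V_G = 5.54 − 4.11 = 1.43 V; V_SD = V_S − V_D = 5.54 − 0.45 = 5.09 V.
V_ov = V_SG − |V_tp| = 1.43 − 0.525 = 0.905 V.
Since V_SD = 5.09 V ≥ V_ov = 0.905 V, the device is in saturation.
I_D = ½ k_p V_ov² (1 + λ V_SD) = 0.5 × 5.88 × 0.905² × (1 + 0.024 × 5.09) = 2.7 mA.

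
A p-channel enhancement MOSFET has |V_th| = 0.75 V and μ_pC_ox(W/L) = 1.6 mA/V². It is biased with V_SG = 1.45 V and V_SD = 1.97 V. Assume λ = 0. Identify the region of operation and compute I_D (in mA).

V_ov = V_SG − |V_th| = 1.45 − 0.75 = 0.7 V.
Since V_SD = 1.97 V ≥ V_ov = 0.7 V, the device is in saturation.
I_D = ½ k_p V_ov² = 0.5 × 1.6 × 0.7² = 0.392 mA.

Saturation; I_D = 0.392 mA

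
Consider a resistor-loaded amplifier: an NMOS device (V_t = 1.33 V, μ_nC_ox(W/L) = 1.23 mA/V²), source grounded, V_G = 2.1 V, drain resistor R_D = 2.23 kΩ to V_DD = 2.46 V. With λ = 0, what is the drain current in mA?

I_D = 0.365 mA

V_GS = V_G = 2.1 V, so V_ov = 2.1 − 1.33 = 0.77 V.
Assume saturation: I_D = ½ k_n V_ov² = 0.5 × 1.23 × 0.77² = 0.365 mA, giving V_DS = V_DD − I_D R_D = 2.46 − 0.365 × 2.23 = 1.65 V.
V_DS = 1.65 V ≥ V_ov = 0.77 V, confirming saturation.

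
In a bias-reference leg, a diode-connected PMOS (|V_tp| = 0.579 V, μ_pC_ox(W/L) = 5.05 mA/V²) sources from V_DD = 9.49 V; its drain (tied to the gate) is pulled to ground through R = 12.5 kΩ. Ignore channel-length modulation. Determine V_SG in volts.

V_SG = 1.09 V

With gate tied to drain, V_SG = V_SD ≥ V_SG − |V_tp|, so the device is in saturation.
KCL at the drain: ½ k_p (V_SG − |V_tp|)² = (V_DD − V_SG)/R.
Let x = V_SG − 0.579. Then 31.6 x² + x − 8.911 = 0, giving x = 0.516 V (positive root), so V_SG = 1.09 V.
I_D = (V_DD − V_SG)/R = (9.49 − 1.09) / 12.5 = 0.672 mA.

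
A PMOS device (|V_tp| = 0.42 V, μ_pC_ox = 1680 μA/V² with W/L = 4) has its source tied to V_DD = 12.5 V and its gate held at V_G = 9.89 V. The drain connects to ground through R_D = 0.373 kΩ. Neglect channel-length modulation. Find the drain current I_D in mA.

V_SG = V_DD − V_G = 12.5 − 9.89 = 2.61 V, so V_ov = 2.61 − 0.42 = 2.19 V.
k_p = μ_pC_ox · (W/L) = 6.72 mA/V².
Assume saturation: I_D = ½ k_p V_ov² = 0.5 × 6.72 × 2.19² = 16.1 mA, giving V_SD = V_DD − I_D R_D = 12.5 − 16.1 × 0.373 = 6.49 V.
V_SD = 6.49 V ≥ V_ov = 2.19 V, confirming saturation.

I_D = 16.1 mA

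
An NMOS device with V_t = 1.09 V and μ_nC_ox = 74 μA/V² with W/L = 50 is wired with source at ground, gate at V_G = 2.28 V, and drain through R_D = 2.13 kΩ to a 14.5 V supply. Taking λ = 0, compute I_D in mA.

V_GS = V_G = 2.28 V, so V_ov = 2.28 − 1.09 = 1.19 V.
k_n = μ_nC_ox · (W/L) = 3.7 mA/V².
Assume saturation: I_D = ½ k_n V_ov² = 0.5 × 3.7 × 1.19² = 2.62 mA, giving V_DS = V_DD − I_D R_D = 14.5 − 2.62 × 2.13 = 8.92 V.
V_DS = 8.92 V ≥ V_ov = 1.19 V, confirming saturation.

I_D = 2.62 mA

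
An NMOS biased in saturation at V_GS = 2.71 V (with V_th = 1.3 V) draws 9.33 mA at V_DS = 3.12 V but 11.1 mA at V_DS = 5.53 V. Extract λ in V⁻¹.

λ = 0.104 V⁻¹

With V_GS fixed, I_D ∝ (1 + λ V_DS) in saturation, so I_D2/I_D1 = (1 + λ V_DS2)/(1 + λ V_DS1).
11.1/9.33 = 1.19 = (1 + 5.53 λ)/(1 + 3.12 λ).
Solving: λ (I_D1 V_DS2 − I_D2 V_DS1) = I_D2 − I_D1, so λ = (11.1 − 9.33) / (9.33 × 5.53 − 11.1 × 3.12) = 1.77 / 17 = 0.104 V⁻¹.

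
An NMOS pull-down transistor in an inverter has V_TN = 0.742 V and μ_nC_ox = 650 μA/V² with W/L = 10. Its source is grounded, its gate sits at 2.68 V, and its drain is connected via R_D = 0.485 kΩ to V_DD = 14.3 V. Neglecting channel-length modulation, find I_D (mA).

V_GS = V_G = 2.68 V, so V_ov = 2.68 − 0.742 = 1.94 V.
k_n = μ_nC_ox · (W/L) = 6.5 mA/V².
Assume saturation: I_D = ½ k_n V_ov² = 0.5 × 6.5 × 1.94² = 12.2 mA, giving V_DS = V_DD − I_D R_D = 14.3 − 12.2 × 0.485 = 8.38 V.
V_DS = 8.38 V ≥ V_ov = 1.94 V, confirming saturation.

I_D = 12.2 mA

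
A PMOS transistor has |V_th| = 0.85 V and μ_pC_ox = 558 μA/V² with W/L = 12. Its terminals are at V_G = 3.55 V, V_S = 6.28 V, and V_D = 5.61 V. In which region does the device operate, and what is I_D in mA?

V_SG = V_S − V_G = 6.28 − 3.55 = 2.73 V; V_SD = V_S − V_D = 6.28 − 5.61 = 0.67 V.
k_p = μ_pC_ox · (W/L) = 6.696 mA/V².
V_ov = V_SG − |V_th| = 2.73 − 0.85 = 1.88 V.
Since V_SD = 0.67 V < V_ov = 1.88 V, the device is in the triode region.
I_D = k_p [V_ov · V_SD − ½ V_SD²] = 6.696 × [1.88 × 0.67 − 0.5 × 0.67²] = 6.93 mA.

Triode; I_D = 6.93 mA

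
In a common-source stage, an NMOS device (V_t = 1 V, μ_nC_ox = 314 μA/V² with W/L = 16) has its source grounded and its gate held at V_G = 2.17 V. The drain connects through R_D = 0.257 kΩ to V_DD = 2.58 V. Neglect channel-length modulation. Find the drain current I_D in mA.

V_GS = V_G = 2.17 V, so V_ov = 2.17 − 1 = 1.17 V.
k_n = μ_nC_ox · (W/L) = 5.024 mA/V².
Assume saturation: I_D = ½ k_n V_ov² = 0.5 × 5.024 × 1.17² = 3.44 mA, giving V_DS = V_DD − I_D R_D = 2.58 − 3.44 × 0.257 = 1.7 V.
V_DS = 1.7 V ≥ V_ov = 1.17 V, confirming saturation.

I_D = 3.44 mA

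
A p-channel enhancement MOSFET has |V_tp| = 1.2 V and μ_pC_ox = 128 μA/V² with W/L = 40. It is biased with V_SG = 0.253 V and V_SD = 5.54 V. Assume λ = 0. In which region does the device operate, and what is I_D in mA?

V_SG = 0.253 V < |V_tp| = 1.2 V, so the transistor is in cutoff.

Cutoff; I_D = 0 mA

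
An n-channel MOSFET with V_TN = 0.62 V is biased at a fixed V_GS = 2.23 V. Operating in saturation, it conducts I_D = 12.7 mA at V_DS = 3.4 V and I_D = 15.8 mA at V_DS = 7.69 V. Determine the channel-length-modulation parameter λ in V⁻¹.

λ = 0.0705 V⁻¹

With V_GS fixed, I_D ∝ (1 + λ V_DS) in saturation, so I_D2/I_D1 = (1 + λ V_DS2)/(1 + λ V_DS1).
15.8/12.7 = 1.244 = (1 + 7.69 λ)/(1 + 3.4 λ).
Solving: λ (I_D1 V_DS2 − I_D2 V_DS1) = I_D2 − I_D1, so λ = (15.8 − 12.7) / (12.7 × 7.69 − 15.8 × 3.4) = 3.1 / 43.9 = 0.0705 V⁻¹.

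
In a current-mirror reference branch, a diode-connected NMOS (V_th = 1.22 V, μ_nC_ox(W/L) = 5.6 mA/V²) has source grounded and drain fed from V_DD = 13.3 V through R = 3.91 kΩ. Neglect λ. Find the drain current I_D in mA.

I_D = 2.83 mA

With gate tied to drain, V_GS = V_DS ≥ V_GS − V_th, so the device is in saturation.
KCL at the drain: ½ k_n (V_GS − V_th)² = (V_DD − V_GS)/R.
Let x = V_GS − 1.22. Then 10.9 x² + x − 12.08 = 0, giving x = 1.01 V (positive root), so V_GS = 2.23 V.
I_D = (V_DD − V_GS)/R = (13.3 − 2.23) / 3.91 = 2.83 mA.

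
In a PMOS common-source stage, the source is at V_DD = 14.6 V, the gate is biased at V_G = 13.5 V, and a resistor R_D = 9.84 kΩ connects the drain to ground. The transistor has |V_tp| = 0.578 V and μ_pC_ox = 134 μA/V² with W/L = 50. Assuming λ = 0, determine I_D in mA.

I_D = 0.913 mA

V_SG = V_DD − V_G = 14.6 − 13.5 = 1.1 V, so V_ov = 1.1 − 0.578 = 0.522 V.
k_p = μ_pC_ox · (W/L) = 6.7 mA/V².
Assume saturation: I_D = ½ k_p V_ov² = 0.5 × 6.7 × 0.522² = 0.913 mA, giving V_SD = V_DD − I_D R_D = 14.6 − 0.913 × 9.84 = 5.62 V.
V_SD = 5.62 V ≥ V_ov = 0.522 V, confirming saturation.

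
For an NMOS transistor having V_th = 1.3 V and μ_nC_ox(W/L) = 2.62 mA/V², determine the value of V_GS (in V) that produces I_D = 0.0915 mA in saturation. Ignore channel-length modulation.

V_GS = 1.56 V

In saturation I_D = ½ k_n (V_GS − V_th)², so V_GS − V_th = √(2 I_D / k_n) = √(2 × 0.0915 / 2.62) = 0.264 V.
V_GS = 1.3 + 0.264 = 1.56 V.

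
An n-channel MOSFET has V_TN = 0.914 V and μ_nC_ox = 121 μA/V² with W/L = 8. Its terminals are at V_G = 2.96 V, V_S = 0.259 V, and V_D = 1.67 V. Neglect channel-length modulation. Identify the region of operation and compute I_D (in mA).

Triode; I_D = 1.48 mA

V_GS = V_G − V_S = 2.96 − 0.259 = 2.7 V; V_DS = V_D − V_S = 1.67 − 0.259 = 1.41 V.
k_n = μ_nC_ox · (W/L) = 0.968 mA/V².
V_ov = V_GS − V_TN = 2.7 − 0.914 = 1.79 V.
Since V_DS = 1.41 V < V_ov = 1.79 V, the device is in the triode region.
I_D = k_n [V_ov · V_DS − ½ V_DS²] = 0.968 × [1.79 × 1.41 − 0.5 × 1.41²] = 1.48 mA.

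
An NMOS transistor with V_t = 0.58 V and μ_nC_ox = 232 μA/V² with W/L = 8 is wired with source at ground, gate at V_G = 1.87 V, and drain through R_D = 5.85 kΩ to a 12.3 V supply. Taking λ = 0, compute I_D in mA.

I_D = 1.54 mA

V_GS = V_G = 1.87 V, so V_ov = 1.87 − 0.58 = 1.29 V.
k_n = μ_nC_ox · (W/L) = 1.856 mA/V².
Assume saturation: I_D = ½ k_n V_ov² = 0.5 × 1.856 × 1.29² = 1.54 mA, giving V_DS = V_DD − I_D R_D = 12.3 − 1.54 × 5.85 = 3.27 V.
V_DS = 3.27 V ≥ V_ov = 1.29 V, confirming saturation.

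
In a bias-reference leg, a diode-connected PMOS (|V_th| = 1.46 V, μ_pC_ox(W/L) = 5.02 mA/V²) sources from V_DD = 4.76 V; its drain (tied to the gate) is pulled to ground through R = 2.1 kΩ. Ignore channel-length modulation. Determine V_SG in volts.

V_SG = 2.16 V

With gate tied to drain, V_SG = V_SD ≥ V_SG − |V_th|, so the device is in saturation.
KCL at the drain: ½ k_p (V_SG − |V_th|)² = (V_DD − V_SG)/R.
Let x = V_SG − 1.46. Then 5.27 x² + x − 3.3 = 0, giving x = 0.702 V (positive root), so V_SG = 2.16 V.
I_D = (V_DD − V_SG)/R = (4.76 − 2.16) / 2.1 = 1.24 mA.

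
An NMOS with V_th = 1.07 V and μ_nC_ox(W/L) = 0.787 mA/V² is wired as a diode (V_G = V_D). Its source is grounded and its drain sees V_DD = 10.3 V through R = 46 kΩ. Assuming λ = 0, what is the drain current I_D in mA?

I_D = 0.186 mA

With gate tied to drain, V_GS = V_DS ≥ V_GS − V_th, so the device is in saturation.
KCL at the drain: ½ k_n (V_GS − V_th)² = (V_DD − V_GS)/R.
Let x = V_GS − 1.07. Then 18.1 x² + x − 9.23 = 0, giving x = 0.687 V (positive root), so V_GS = 1.76 V.
I_D = (V_DD − V_GS)/R = (10.3 − 1.76) / 46 = 0.186 mA.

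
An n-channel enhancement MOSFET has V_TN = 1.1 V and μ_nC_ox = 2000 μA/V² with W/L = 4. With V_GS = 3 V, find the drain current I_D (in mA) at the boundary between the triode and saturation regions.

I_D = 14.4 mA

At the boundary V_DS = V_ov = V_GS − V_TN = 3 − 1.1 = 1.9 V.
k_n = μ_nC_ox · (W/L) = 8 mA/V².
I_D = ½ k_n V_ov² = 0.5 × 8 × 1.9² = 14.4 mA.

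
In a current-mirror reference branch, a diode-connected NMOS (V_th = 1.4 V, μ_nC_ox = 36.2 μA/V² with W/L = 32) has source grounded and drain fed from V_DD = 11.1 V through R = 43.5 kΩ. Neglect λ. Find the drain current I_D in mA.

I_D = 0.209 mA

With gate tied to drain, V_GS = V_DS ≥ V_GS − V_th, so the device is in saturation.
k_n = μ_nC_ox · (W/L) = 1.158 mA/V².
KCL at the drain: ½ k_n (V_GS − V_th)² = (V_DD − V_GS)/R.
Let x = V_GS − 1.4. Then 25.2 x² + x − 9.7 = 0, giving x = 0.601 V (positive root), so V_GS = 2 V.
I_D = (V_DD − V_GS)/R = (11.1 − 2) / 43.5 = 0.209 mA.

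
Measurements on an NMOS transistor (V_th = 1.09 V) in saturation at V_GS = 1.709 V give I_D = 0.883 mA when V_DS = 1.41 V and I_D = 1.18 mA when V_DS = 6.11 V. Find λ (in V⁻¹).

With V_GS fixed, I_D ∝ (1 + λ V_DS) in saturation, so I_D2/I_D1 = (1 + λ V_DS2)/(1 + λ V_DS1).
1.18/0.883 = 1.336 = (1 + 6.11 λ)/(1 + 1.41 λ).
Solving: λ (I_D1 V_DS2 − I_D2 V_DS1) = I_D2 − I_D1, so λ = (1.18 − 0.883) / (0.883 × 6.11 − 1.18 × 1.41) = 0.297 / 3.73 = 0.0796 V⁻¹.

λ = 0.0796 V⁻¹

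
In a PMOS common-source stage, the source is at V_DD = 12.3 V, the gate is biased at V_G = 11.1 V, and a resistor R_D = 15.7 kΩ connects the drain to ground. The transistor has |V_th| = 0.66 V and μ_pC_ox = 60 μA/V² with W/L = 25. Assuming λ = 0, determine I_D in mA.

V_SG = V_DD − V_G = 12.3 − 11.1 = 1.2 V, so V_ov = 1.2 − 0.66 = 0.54 V.
k_p = μ_pC_ox · (W/L) = 1.5 mA/V².
Assume saturation: I_D = ½ k_p V_ov² = 0.5 × 1.5 × 0.54² = 0.219 mA, giving V_SD = V_DD − I_D R_D = 12.3 − 0.219 × 15.7 = 8.87 V.
V_SD = 8.87 V ≥ V_ov = 0.54 V, confirming saturation.

I_D = 0.219 mA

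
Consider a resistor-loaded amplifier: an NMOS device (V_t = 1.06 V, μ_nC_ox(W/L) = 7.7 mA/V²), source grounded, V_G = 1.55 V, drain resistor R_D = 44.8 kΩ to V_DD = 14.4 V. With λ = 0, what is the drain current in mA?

V_GS = V_G = 1.55 V, so V_ov = 1.55 − 1.06 = 0.49 V.
Assume saturation: I_D = ½ k_n V_ov² = 0.5 × 7.7 × 0.49² = 0.924 mA, giving V_DS = V_DD − I_D R_D = 14.4 − 0.924 × 44.8 = -27 V.
But -27 V < V_ov = 0.49 V, so the device is actually in triode.
In triode I_D = k_n[V_ov V_DS − ½ V_DS²] and I_D = (V_DD − V_DS)/R_D. Equating: 172 V_DS² − 170 V_DS + 14.4 = 0, giving V_DS = 0.0936 V (the root below V_ov).
I_D = (14.4 − 0.0936) / 44.8 = 0.319 mA.

I_D = 0.319 mA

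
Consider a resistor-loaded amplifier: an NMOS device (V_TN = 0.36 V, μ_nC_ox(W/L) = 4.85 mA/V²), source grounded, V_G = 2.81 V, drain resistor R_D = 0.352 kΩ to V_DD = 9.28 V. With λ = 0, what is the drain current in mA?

V_GS = V_G = 2.81 V, so V_ov = 2.81 − 0.36 = 2.45 V.
Assume saturation: I_D = ½ k_n V_ov² = 0.5 × 4.85 × 2.45² = 14.6 mA, giving V_DS = V_DD − I_D R_D = 9.28 − 14.6 × 0.352 = 4.16 V.
V_DS = 4.16 V ≥ V_ov = 2.45 V, confirming saturation.

I_D = 14.6 mA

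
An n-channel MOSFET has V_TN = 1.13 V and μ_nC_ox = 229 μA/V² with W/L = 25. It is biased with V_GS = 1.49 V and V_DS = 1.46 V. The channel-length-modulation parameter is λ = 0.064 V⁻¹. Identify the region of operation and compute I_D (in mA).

Saturation; I_D = 0.406 mA

k_n = μ_nC_ox · (W/L) = 5.725 mA/V².
V_ov = V_GS − V_TN = 1.49 − 1.13 = 0.36 V.
Since V_DS = 1.46 V ≥ V_ov = 0.36 V, the device is in saturation.
I_D = ½ k_n V_ov² (1 + λ V_DS) = 0.5 × 5.725 × 0.36² × (1 + 0.064 × 1.46) = 0.406 mA.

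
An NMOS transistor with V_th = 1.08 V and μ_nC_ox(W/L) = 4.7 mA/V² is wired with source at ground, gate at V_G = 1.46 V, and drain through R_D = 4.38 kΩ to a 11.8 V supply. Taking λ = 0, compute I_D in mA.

I_D = 0.339 mA

V_GS = V_G = 1.46 V, so V_ov = 1.46 − 1.08 = 0.38 V.
Assume saturation: I_D = ½ k_n V_ov² = 0.5 × 4.7 × 0.38² = 0.339 mA, giving V_DS = V_DD − I_D R_D = 11.8 − 0.339 × 4.38 = 10.3 V.
V_DS = 10.3 V ≥ V_ov = 0.38 V, confirming saturation.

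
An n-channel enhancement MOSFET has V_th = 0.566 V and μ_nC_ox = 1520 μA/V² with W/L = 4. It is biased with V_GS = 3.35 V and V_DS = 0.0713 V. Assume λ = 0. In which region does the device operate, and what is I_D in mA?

k_n = μ_nC_ox · (W/L) = 6.08 mA/V².
V_ov = V_GS − V_th = 3.35 − 0.566 = 2.78 V.
Since V_DS = 0.0713 V < V_ov = 2.78 V, the device is in the triode region.
I_D = k_n [V_ov · V_DS − ½ V_DS²] = 6.08 × [2.78 × 0.0713 − 0.5 × 0.0713²] = 1.19 mA.

Triode; I_D = 1.19 mA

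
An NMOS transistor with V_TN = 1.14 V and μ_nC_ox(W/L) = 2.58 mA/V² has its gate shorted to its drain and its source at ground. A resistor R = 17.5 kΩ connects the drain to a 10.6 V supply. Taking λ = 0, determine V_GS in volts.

V_GS = 1.77 V

With gate tied to drain, V_GS = V_DS ≥ V_GS − V_TN, so the device is in saturation.
KCL at the drain: ½ k_n (V_GS − V_TN)² = (V_DD − V_GS)/R.
Let x = V_GS − 1.14. Then 22.6 x² + x − 9.46 = 0, giving x = 0.626 V (positive root), so V_GS = 1.77 V.
I_D = (V_DD − V_GS)/R = (10.6 − 1.77) / 17.5 = 0.505 mA.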